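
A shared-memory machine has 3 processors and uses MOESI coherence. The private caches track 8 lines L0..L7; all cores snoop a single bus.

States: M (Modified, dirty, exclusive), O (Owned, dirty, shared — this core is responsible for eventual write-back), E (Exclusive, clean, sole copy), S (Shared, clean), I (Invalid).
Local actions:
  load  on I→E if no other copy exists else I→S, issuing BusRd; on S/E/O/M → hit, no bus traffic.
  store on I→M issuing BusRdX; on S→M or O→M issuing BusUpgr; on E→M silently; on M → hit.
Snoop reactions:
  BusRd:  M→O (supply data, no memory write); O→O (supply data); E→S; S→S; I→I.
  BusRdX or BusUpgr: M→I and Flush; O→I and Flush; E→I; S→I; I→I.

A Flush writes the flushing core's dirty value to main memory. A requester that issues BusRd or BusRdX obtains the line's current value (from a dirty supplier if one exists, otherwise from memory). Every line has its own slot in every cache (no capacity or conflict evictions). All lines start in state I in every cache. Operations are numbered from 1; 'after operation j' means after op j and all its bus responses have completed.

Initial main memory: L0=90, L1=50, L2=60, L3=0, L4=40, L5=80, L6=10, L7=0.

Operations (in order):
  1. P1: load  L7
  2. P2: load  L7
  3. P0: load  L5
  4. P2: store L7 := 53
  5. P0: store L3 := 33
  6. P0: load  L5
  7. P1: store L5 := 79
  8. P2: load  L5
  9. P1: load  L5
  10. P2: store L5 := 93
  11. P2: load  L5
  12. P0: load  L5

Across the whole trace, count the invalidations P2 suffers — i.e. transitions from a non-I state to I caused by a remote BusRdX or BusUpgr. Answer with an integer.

invalidations = 0

step 1: P1: load  L7  ⟶  IEI  (L7)  txn=BusRd  M[L7]=0
step 2: P2: load  L7  ⟶  ISS  (L7)  txn=BusRd  M[L7]=0
step 3: P0: load  L5  ⟶  EII  (L5)  txn=BusRd  M[L5]=80
step 4: P2: store L7 := 53  ⟶  IIM  (L7)  txn=BusUpgr  M[L7]=0
step 5: P0: store L3 := 33  ⟶  MII  (L3)  txn=BusRdX  M[L3]=0
step 6: P0: load  L5  ⟶  EII  (L5)  txn=∅  M[L5]=80
step 7: P1: store L5 := 79  ⟶  IMI  (L5)  txn=BusRdX  M[L5]=80
step 8: P2: load  L5  ⟶  IOS  (L5)  txn=BusRd  M[L5]=80
step 9: P1: load  L5  ⟶  IOS  (L5)  txn=∅  M[L5]=80
step 10: P2: store L5 := 93  ⟶  IIM  (L5)  txn=BusUpgr+Flush  M[L5]=79
step 11: P2: load  L5  ⟶  IIM  (L5)  txn=∅  M[L5]=79
step 12: P0: load  L5  ⟶  SIO  (L5)  txn=BusRd  M[L5]=79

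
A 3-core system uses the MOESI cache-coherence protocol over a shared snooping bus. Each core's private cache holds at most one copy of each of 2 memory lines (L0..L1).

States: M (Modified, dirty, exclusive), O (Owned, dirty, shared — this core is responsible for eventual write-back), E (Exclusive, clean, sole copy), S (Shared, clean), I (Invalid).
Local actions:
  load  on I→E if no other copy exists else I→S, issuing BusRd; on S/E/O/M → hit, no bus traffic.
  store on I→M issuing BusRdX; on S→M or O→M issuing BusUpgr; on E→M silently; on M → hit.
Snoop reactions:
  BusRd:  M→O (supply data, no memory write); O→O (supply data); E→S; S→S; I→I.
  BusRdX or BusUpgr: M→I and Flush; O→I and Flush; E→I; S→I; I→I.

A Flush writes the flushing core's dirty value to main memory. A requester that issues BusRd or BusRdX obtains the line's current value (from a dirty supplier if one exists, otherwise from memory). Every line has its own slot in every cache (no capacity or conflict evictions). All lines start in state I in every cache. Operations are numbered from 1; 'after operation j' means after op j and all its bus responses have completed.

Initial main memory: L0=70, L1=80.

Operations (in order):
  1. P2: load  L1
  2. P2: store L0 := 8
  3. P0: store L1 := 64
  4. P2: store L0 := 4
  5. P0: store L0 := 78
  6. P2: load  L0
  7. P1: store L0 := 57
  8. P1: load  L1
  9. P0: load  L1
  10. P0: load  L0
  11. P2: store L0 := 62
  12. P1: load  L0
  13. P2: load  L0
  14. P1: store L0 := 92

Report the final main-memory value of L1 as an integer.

  op1 P2: load  L1 → I/I/E on L1; bus BusRd; mem=80
  op2 P2: store L0 := 8 → I/I/M on L0; bus BusRdX; mem=70
  op3 P0: store L1 := 64 → M/I/I on L1; bus BusRdX; mem=80
  op4 P2: store L0 := 4 → I/I/M on L0; bus (none); mem=70
  op5 P0: store L0 := 78 → M/I/I on L0; bus BusRdX Flush; mem=4
  op6 P2: load  L0 → O/I/S on L0; bus BusRd; mem=4
  op7 P1: store L0 := 57 → I/M/I on L0; bus BusRdX Flush; mem=78
  op8 P1: load  L1 → O/S/I on L1; bus BusRd; mem=80
  op9 P0: load  L1 → O/S/I on L1; bus (none); mem=80
  op10 P0: load  L0 → S/O/I on L0; bus BusRd; mem=78
  op11 P2: store L0 := 62 → I/I/M on L0; bus BusRdX Flush; mem=57
  op12 P1: load  L0 → I/S/O on L0; bus BusRd; mem=57
  op13 P2: load  L0 → I/S/O on L0; bus (none); mem=57
  op14 P1: store L0 := 92 → I/M/I on L0; bus BusUpgr Flush; mem=62

memory[L1] = 80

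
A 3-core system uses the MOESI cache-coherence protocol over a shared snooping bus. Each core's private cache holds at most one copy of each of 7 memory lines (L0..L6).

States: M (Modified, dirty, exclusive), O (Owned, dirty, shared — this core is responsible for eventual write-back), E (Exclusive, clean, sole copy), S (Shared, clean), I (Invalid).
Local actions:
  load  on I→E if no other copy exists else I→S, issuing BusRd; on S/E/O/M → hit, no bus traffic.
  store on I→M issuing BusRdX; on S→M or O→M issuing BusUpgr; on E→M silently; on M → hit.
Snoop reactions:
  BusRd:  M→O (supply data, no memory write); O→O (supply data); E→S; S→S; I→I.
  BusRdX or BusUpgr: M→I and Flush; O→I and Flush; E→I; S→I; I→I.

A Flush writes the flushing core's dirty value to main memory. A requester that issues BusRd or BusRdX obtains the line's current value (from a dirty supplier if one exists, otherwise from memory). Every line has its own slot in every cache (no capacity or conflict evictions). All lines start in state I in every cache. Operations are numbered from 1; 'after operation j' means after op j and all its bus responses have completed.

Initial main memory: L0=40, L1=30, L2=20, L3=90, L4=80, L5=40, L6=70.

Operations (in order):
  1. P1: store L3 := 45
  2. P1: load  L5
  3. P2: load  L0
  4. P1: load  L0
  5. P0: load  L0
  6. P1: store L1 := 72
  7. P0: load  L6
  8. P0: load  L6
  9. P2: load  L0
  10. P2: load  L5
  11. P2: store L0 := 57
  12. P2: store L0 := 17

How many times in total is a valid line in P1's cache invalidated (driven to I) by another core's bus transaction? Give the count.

[1] P1: store L3 := 45 | P0:I, P1:M(45), P2:I | bus: BusRdX
[2] P1: load  L5 | P0:I, P1:E(40), P2:I | bus: BusRd
[3] P2: load  L0 | P0:I, P1:I, P2:E(40) | bus: BusRd
[4] P1: load  L0 | P0:I, P1:S(40), P2:S(40) | bus: BusRd
[5] P0: load  L0 | P0:S(40), P1:S(40), P2:S(40) | bus: BusRd
[6] P1: store L1 := 72 | P0:I, P1:M(72), P2:I | bus: BusRdX
[7] P0: load  L6 | P0:E(70), P1:I, P2:I | bus: BusRd
[8] P0: load  L6 | P0:E(70), P1:I, P2:I | bus: none
[9] P2: load  L0 | P0:S(40), P1:S(40), P2:S(40) | bus: none
[10] P2: load  L5 | P0:I, P1:S(40), P2:S(40) | bus: BusRd
[11] P2: store L0 := 57 | P0:I, P1:I, P2:M(57) | bus: BusUpgr
[12] P2: store L0 := 17 | P0:I, P1:I, P2:M(17) | bus: none

invalidations = 1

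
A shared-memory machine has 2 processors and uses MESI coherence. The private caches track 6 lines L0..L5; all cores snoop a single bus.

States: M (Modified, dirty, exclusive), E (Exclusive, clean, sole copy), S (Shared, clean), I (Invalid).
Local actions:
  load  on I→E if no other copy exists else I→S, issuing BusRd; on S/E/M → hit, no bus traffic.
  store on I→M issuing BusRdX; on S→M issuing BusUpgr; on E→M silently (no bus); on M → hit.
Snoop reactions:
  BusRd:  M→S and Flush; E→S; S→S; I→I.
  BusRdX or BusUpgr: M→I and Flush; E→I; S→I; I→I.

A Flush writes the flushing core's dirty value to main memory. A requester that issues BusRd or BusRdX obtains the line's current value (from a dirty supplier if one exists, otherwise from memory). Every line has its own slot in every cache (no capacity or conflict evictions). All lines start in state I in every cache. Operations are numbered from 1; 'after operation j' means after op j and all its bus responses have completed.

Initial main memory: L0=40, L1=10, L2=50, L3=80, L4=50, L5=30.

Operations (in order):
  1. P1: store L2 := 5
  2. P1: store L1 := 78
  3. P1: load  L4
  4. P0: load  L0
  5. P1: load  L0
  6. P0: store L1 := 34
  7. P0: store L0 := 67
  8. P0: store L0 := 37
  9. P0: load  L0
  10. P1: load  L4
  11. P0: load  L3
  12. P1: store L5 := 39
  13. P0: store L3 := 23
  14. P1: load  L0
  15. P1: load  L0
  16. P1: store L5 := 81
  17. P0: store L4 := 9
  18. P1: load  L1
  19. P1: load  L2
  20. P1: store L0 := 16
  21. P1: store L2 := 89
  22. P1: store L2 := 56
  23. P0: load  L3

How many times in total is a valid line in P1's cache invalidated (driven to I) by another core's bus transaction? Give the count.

invalidations = 3

1. P1: store L2 := 5  bus=[BusRdX]  L2: P0=I P1=M  mem[L2]=50
2. P1: store L1 := 78  bus=[BusRdX]  L1: P0=I P1=M  mem[L1]=10
3. P1: load  L4  bus=[BusRd]  L4: P0=I P1=E  mem[L4]=50
4. P0: load  L0  bus=[BusRd]  L0: P0=E P1=I  mem[L0]=40
5. P1: load  L0  bus=[BusRd]  L0: P0=S P1=S  mem[L0]=40
6. P0: store L1 := 34  bus=[BusRdX,Flush]  L1: P0=M P1=I  mem[L1]=78
7. P0: store L0 := 67  bus=[BusUpgr]  L0: P0=M P1=I  mem[L0]=40
8. P0: store L0 := 37  bus=[-]  L0: P0=M P1=I  mem[L0]=40
9. P0: load  L0  bus=[-]  L0: P0=M P1=I  mem[L0]=40
10. P1: load  L4  bus=[-]  L4: P0=I P1=E  mem[L4]=50
11. P0: load  L3  bus=[BusRd]  L3: P0=E P1=I  mem[L3]=80
12. P1: store L5 := 39  bus=[BusRdX]  L5: P0=I P1=M  mem[L5]=30
13. P0: store L3 := 23  bus=[-]  L3: P0=M P1=I  mem[L3]=80
14. P1: load  L0  bus=[BusRd,Flush]  L0: P0=S P1=S  mem[L0]=37
15. P1: load  L0  bus=[-]  L0: P0=S P1=S  mem[L0]=37
16. P1: store L5 := 81  bus=[-]  L5: P0=I P1=M  mem[L5]=30
17. P0: store L4 := 9  bus=[BusRdX]  L4: P0=M P1=I  mem[L4]=50
18. P1: load  L1  bus=[BusRd,Flush]  L1: P0=S P1=S  mem[L1]=34
19. P1: load  L2  bus=[-]  L2: P0=I P1=M  mem[L2]=50
20. P1: store L0 := 16  bus=[BusUpgr]  L0: P0=I P1=M  mem[L0]=37
21. P1: store L2 := 89  bus=[-]  L2: P0=I P1=M  mem[L2]=50
22. P1: store L2 := 56  bus=[-]  L2: P0=I P1=M  mem[L2]=50
23. P0: load  L3  bus=[-]  L3: P0=M P1=I  mem[L3]=80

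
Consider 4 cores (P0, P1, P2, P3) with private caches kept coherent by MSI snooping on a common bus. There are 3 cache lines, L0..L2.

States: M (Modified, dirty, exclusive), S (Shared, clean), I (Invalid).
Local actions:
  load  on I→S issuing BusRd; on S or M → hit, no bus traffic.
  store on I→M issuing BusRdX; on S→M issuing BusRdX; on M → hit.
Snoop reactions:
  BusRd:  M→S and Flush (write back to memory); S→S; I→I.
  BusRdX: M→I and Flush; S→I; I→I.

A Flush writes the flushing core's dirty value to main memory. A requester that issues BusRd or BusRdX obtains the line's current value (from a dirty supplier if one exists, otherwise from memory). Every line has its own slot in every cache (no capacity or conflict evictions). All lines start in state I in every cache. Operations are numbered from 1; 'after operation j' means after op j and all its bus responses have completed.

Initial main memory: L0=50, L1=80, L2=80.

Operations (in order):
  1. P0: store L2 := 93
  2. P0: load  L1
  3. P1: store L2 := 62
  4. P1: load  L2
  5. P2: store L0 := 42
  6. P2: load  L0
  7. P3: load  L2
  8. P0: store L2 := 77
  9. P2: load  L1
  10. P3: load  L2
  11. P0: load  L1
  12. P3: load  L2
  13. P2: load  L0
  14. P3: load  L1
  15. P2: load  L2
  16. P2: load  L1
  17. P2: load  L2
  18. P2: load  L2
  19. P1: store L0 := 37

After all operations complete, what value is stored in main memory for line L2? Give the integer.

memory[L2] = 77

1. P0: store L2 := 93  bus=[BusRdX]  L2: P0=M P1=I P2=I P3=I  mem[L2]=80
2. P0: load  L1  bus=[BusRd]  L1: P0=S P1=I P2=I P3=I  mem[L1]=80
3. P1: store L2 := 62  bus=[BusRdX,Flush]  L2: P0=I P1=M P2=I P3=I  mem[L2]=93
4. P1: load  L2  bus=[-]  L2: P0=I P1=M P2=I P3=I  mem[L2]=93
5. P2: store L0 := 42  bus=[BusRdX]  L0: P0=I P1=I P2=M P3=I  mem[L0]=50
6. P2: load  L0  bus=[-]  L0: P0=I P1=I P2=M P3=I  mem[L0]=50
7. P3: load  L2  bus=[BusRd,Flush]  L2: P0=I P1=S P2=I P3=S  mem[L2]=62
8. P0: store L2 := 77  bus=[BusRdX]  L2: P0=M P1=I P2=I P3=I  mem[L2]=62
9. P2: load  L1  bus=[BusRd]  L1: P0=S P1=I P2=S P3=I  mem[L1]=80
10. P3: load  L2  bus=[BusRd,Flush]  L2: P0=S P1=I P2=I P3=S  mem[L2]=77
11. P0: load  L1  bus=[-]  L1: P0=S P1=I P2=S P3=I  mem[L1]=80
12. P3: load  L2  bus=[-]  L2: P0=S P1=I P2=I P3=S  mem[L2]=77
13. P2: load  L0  bus=[-]  L0: P0=I P1=I P2=M P3=I  mem[L0]=50
14. P3: load  L1  bus=[BusRd]  L1: P0=S P1=I P2=S P3=S  mem[L1]=80
15. P2: load  L2  bus=[BusRd]  L2: P0=S P1=I P2=S P3=S  mem[L2]=77
16. P2: load  L1  bus=[-]  L1: P0=S P1=I P2=S P3=S  mem[L1]=80
17. P2: load  L2  bus=[-]  L2: P0=S P1=I P2=S P3=S  mem[L2]=77
18. P2: load  L2  bus=[-]  L2: P0=S P1=I P2=S P3=S  mem[L2]=77
19. P1: store L0 := 37  bus=[BusRdX,Flush]  L0: P0=I P1=M P2=I P3=I  mem[L0]=42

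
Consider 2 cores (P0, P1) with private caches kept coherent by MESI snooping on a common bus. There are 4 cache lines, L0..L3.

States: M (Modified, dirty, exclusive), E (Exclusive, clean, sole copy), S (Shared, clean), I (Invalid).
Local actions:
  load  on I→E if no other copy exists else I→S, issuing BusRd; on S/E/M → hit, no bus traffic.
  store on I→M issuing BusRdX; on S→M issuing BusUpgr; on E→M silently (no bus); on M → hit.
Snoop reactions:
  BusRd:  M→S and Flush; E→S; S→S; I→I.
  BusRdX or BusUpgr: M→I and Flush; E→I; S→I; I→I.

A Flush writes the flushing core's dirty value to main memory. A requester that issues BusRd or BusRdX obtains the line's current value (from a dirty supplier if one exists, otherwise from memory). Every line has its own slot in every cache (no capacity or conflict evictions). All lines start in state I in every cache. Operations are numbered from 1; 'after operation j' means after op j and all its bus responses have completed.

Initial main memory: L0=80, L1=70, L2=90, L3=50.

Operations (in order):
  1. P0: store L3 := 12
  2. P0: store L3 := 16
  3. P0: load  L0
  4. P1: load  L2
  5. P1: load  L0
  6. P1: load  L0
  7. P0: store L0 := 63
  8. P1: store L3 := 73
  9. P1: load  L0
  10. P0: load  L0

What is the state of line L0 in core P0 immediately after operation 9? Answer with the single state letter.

  op1 P0: store L3 := 12 → M/I on L3; bus BusRdX; mem=50
  op2 P0: store L3 := 16 → M/I on L3; bus (none); mem=50
  op3 P0: load  L0 → E/I on L0; bus BusRd; mem=80
  op4 P1: load  L2 → I/E on L2; bus BusRd; mem=90
  op5 P1: load  L0 → S/S on L0; bus BusRd; mem=80
  op6 P1: load  L0 → S/S on L0; bus (none); mem=80
  op7 P0: store L0 := 63 → M/I on L0; bus BusUpgr; mem=80
  op8 P1: store L3 := 73 → I/M on L3; bus BusRdX Flush; mem=16
  op9 P1: load  L0 → S/S on L0; bus BusRd Flush; mem=63
  op10 P0: load  L0 → S/S on L0; bus (none); mem=63

state = S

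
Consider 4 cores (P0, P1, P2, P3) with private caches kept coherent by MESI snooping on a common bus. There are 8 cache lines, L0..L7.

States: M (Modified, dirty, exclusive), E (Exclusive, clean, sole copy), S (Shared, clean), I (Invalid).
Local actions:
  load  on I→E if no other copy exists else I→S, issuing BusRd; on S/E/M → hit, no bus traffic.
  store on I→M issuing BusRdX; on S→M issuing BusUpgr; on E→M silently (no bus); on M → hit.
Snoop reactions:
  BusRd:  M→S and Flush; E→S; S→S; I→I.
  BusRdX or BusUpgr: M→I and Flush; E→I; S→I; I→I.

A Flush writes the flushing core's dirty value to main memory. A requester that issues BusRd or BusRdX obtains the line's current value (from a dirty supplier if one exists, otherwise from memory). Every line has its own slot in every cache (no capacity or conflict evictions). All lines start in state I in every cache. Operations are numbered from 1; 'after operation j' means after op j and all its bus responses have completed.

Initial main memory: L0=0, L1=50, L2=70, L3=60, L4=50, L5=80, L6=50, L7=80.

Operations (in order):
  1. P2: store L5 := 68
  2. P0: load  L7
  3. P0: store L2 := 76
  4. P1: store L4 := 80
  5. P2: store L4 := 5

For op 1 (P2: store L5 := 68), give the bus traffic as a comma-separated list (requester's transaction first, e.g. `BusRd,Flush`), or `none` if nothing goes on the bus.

bus = BusRdX

1. P2: store L5 := 68  bus=[BusRdX]  L5: P0=I P1=I P2=M P3=I  mem[L5]=80
2. P0: load  L7  bus=[BusRd]  L7: P0=E P1=I P2=I P3=I  mem[L7]=80
3. P0: store L2 := 76  bus=[BusRdX]  L2: P0=M P1=I P2=I P3=I  mem[L2]=70
4. P1: store L4 := 80  bus=[BusRdX]  L4: P0=I P1=M P2=I P3=I  mem[L4]=50
5. P2: store L4 := 5  bus=[BusRdX,Flush]  L4: P0=I P1=I P2=M P3=I  mem[L4]=80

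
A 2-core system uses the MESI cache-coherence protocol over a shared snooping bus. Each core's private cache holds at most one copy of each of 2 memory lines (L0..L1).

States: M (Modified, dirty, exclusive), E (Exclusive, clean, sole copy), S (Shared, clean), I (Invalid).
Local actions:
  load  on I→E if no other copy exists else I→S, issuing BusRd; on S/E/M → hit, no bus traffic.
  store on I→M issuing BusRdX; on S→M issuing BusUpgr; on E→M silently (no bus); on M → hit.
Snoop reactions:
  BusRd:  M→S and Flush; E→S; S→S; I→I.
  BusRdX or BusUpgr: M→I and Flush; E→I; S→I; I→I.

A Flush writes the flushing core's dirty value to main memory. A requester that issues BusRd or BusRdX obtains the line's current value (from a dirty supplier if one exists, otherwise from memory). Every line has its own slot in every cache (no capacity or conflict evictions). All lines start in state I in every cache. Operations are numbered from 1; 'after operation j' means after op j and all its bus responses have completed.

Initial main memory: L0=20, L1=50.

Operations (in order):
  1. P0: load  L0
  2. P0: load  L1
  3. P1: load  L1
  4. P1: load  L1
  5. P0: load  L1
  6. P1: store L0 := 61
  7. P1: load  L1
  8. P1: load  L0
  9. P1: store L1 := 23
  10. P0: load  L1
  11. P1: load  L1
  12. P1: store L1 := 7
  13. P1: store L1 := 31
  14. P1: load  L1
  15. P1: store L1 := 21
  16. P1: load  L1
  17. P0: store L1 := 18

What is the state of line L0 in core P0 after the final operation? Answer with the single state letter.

state = I

1. P0: load  L0  bus=[BusRd]  L0: P0=E P1=I  mem[L0]=20
2. P0: load  L1  bus=[BusRd]  L1: P0=E P1=I  mem[L1]=50
3. P1: load  L1  bus=[BusRd]  L1: P0=S P1=S  mem[L1]=50
4. P1: load  L1  bus=[-]  L1: P0=S P1=S  mem[L1]=50
5. P0: load  L1  bus=[-]  L1: P0=S P1=S  mem[L1]=50
6. P1: store L0 := 61  bus=[BusRdX]  L0: P0=I P1=M  mem[L0]=20
7. P1: load  L1  bus=[-]  L1: P0=S P1=S  mem[L1]=50
8. P1: load  L0  bus=[-]  L0: P0=I P1=M  mem[L0]=20
9. P1: store L1 := 23  bus=[BusUpgr]  L1: P0=I P1=M  mem[L1]=50
10. P0: load  L1  bus=[BusRd,Flush]  L1: P0=S P1=S  mem[L1]=23
11. P1: load  L1  bus=[-]  L1: P0=S P1=S  mem[L1]=23
12. P1: store L1 := 7  bus=[BusUpgr]  L1: P0=I P1=M  mem[L1]=23
13. P1: store L1 := 31  bus=[-]  L1: P0=I P1=M  mem[L1]=23
14. P1: load  L1  bus=[-]  L1: P0=I P1=M  mem[L1]=23
15. P1: store L1 := 21  bus=[-]  L1: P0=I P1=M  mem[L1]=23
16. P1: load  L1  bus=[-]  L1: P0=I P1=M  mem[L1]=23
17. P0: store L1 := 18  bus=[BusRdX,Flush]  L1: P0=M P1=I  mem[L1]=21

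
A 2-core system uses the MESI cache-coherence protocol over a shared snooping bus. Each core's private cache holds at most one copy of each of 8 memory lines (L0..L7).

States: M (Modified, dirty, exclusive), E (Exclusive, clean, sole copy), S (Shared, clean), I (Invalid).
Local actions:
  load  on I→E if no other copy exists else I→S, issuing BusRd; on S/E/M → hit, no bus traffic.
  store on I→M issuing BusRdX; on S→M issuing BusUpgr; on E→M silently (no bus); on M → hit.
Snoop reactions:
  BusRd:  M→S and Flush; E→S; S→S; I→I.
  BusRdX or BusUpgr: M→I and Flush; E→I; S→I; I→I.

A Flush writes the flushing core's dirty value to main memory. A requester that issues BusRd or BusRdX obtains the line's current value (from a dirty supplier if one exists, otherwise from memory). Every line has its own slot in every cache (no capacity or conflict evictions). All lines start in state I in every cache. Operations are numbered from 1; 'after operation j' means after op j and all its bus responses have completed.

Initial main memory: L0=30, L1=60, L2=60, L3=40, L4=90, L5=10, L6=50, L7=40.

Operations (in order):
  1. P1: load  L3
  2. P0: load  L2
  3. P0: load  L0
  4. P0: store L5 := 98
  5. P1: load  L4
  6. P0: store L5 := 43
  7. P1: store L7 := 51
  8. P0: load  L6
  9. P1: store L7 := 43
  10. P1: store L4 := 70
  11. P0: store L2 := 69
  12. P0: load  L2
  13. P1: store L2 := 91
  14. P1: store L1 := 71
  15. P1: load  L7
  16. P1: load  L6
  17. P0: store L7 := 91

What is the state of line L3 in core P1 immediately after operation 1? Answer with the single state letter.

  op1 P1: load  L3 → I/E on L3; bus BusRd; mem=40
  op2 P0: load  L2 → E/I on L2; bus BusRd; mem=60
  op3 P0: load  L0 → E/I on L0; bus BusRd; mem=30
  op4 P0: store L5 := 98 → M/I on L5; bus BusRdX; mem=10
  op5 P1: load  L4 → I/E on L4; bus BusRd; mem=90
  op6 P0: store L5 := 43 → M/I on L5; bus (none); mem=10
  op7 P1: store L7 := 51 → I/M on L7; bus BusRdX; mem=40
  op8 P0: load  L6 → E/I on L6; bus BusRd; mem=50
  op9 P1: store L7 := 43 → I/M on L7; bus (none); mem=40
  op10 P1: store L4 := 70 → I/M on L4; bus (none); mem=90
  op11 P0: store L2 := 69 → M/I on L2; bus (none); mem=60
  op12 P0: load  L2 → M/I on L2; bus (none); mem=60
  op13 P1: store L2 := 91 → I/M on L2; bus BusRdX Flush; mem=69
  op14 P1: store L1 := 71 → I/M on L1; bus BusRdX; mem=60
  op15 P1: load  L7 → I/M on L7; bus (none); mem=40
  op16 P1: load  L6 → S/S on L6; bus BusRd; mem=50
  op17 P0: store L7 := 91 → M/I on L7; bus BusRdX Flush; mem=43

state = E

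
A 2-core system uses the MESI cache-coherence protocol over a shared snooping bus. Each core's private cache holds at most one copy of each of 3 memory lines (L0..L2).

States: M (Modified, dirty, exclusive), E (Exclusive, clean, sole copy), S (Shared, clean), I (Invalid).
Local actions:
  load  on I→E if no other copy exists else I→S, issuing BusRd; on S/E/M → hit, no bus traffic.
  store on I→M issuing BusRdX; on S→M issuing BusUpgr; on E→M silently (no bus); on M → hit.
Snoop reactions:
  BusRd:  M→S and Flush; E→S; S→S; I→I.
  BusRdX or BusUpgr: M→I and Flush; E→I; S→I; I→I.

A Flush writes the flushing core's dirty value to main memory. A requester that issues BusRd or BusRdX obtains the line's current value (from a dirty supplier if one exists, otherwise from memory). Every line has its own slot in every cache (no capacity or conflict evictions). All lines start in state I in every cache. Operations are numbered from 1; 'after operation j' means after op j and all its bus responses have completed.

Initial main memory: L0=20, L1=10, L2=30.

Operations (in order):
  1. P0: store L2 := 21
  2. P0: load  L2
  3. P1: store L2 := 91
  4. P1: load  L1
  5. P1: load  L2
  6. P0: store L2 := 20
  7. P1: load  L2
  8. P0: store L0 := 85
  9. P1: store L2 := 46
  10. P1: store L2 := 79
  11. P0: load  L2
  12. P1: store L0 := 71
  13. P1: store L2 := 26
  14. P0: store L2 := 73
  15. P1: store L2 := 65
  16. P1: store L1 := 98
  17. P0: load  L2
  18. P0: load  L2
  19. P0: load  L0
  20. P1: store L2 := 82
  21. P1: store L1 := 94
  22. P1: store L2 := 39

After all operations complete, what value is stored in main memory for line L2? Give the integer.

1. P0: store L2 := 21  bus=[BusRdX]  L2: P0=M P1=I  mem[L2]=30
2. P0: load  L2  bus=[-]  L2: P0=M P1=I  mem[L2]=30
3. P1: store L2 := 91  bus=[BusRdX,Flush]  L2: P0=I P1=M  mem[L2]=21
4. P1: load  L1  bus=[BusRd]  L1: P0=I P1=E  mem[L1]=10
5. P1: load  L2  bus=[-]  L2: P0=I P1=M  mem[L2]=21
6. P0: store L2 := 20  bus=[BusRdX,Flush]  L2: P0=M P1=I  mem[L2]=91
7. P1: load  L2  bus=[BusRd,Flush]  L2: P0=S P1=S  mem[L2]=20
8. P0: store L0 := 85  bus=[BusRdX]  L0: P0=M P1=I  mem[L0]=20
9. P1: store L2 := 46  bus=[BusUpgr]  L2: P0=I P1=M  mem[L2]=20
10. P1: store L2 := 79  bus=[-]  L2: P0=I P1=M  mem[L2]=20
11. P0: load  L2  bus=[BusRd,Flush]  L2: P0=S P1=S  mem[L2]=79
12. P1: store L0 := 71  bus=[BusRdX,Flush]  L0: P0=I P1=M  mem[L0]=85
13. P1: store L2 := 26  bus=[BusUpgr]  L2: P0=I P1=M  mem[L2]=79
14. P0: store L2 := 73  bus=[BusRdX,Flush]  L2: P0=M P1=I  mem[L2]=26
15. P1: store L2 := 65  bus=[BusRdX,Flush]  L2: P0=I P1=M  mem[L2]=73
16. P1: store L1 := 98  bus=[-]  L1: P0=I P1=M  mem[L1]=10
17. P0: load  L2  bus=[BusRd,Flush]  L2: P0=S P1=S  mem[L2]=65
18. P0: load  L2  bus=[-]  L2: P0=S P1=S  mem[L2]=65
19. P0: load  L0  bus=[BusRd,Flush]  L0: P0=S P1=S  mem[L0]=71
20. P1: store L2 := 82  bus=[BusUpgr]  L2: P0=I P1=M  mem[L2]=65
21. P1: store L1 := 94  bus=[-]  L1: P0=I P1=M  mem[L1]=10
22. P1: store L2 := 39  bus=[-]  L2: P0=I P1=M  mem[L2]=65

memory[L2] = 65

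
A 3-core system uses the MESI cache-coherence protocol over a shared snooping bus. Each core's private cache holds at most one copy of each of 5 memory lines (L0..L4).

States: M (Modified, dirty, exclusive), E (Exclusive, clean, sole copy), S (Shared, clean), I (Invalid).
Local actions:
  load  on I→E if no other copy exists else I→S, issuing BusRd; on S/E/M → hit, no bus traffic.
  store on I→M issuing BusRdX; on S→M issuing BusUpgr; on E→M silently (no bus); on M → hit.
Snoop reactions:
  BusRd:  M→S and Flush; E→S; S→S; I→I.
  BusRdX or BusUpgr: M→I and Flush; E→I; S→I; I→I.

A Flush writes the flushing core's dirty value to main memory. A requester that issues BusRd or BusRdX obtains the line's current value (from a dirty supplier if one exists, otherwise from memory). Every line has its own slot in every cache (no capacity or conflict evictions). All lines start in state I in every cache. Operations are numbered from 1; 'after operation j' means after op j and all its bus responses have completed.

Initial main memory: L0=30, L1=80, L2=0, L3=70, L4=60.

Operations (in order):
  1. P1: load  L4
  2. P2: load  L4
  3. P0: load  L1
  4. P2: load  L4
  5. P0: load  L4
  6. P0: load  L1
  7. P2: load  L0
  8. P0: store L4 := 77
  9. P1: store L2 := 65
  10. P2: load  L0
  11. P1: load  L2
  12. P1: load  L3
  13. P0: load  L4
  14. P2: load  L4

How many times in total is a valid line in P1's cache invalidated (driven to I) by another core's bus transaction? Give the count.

  op1 P1: load  L4 → I/E/I on L4; bus BusRd; mem=60
  op2 P2: load  L4 → I/S/S on L4; bus BusRd; mem=60
  op3 P0: load  L1 → E/I/I on L1; bus BusRd; mem=80
  op4 P2: load  L4 → I/S/S on L4; bus (none); mem=60
  op5 P0: load  L4 → S/S/S on L4; bus BusRd; mem=60
  op6 P0: load  L1 → E/I/I on L1; bus (none); mem=80
  op7 P2: load  L0 → I/I/E on L0; bus BusRd; mem=30
  op8 P0: store L4 := 77 → M/I/I on L4; bus BusUpgr; mem=60
  op9 P1: store L2 := 65 → I/M/I on L2; bus BusRdX; mem=0
  op10 P2: load  L0 → I/I/E on L0; bus (none); mem=30
  op11 P1: load  L2 → I/M/I on L2; bus (none); mem=0
  op12 P1: load  L3 → I/E/I on L3; bus BusRd; mem=70
  op13 P0: load  L4 → M/I/I on L4; bus (none); mem=60
  op14 P2: load  L4 → S/I/S on L4; bus BusRd Flush; mem=77

invalidations = 1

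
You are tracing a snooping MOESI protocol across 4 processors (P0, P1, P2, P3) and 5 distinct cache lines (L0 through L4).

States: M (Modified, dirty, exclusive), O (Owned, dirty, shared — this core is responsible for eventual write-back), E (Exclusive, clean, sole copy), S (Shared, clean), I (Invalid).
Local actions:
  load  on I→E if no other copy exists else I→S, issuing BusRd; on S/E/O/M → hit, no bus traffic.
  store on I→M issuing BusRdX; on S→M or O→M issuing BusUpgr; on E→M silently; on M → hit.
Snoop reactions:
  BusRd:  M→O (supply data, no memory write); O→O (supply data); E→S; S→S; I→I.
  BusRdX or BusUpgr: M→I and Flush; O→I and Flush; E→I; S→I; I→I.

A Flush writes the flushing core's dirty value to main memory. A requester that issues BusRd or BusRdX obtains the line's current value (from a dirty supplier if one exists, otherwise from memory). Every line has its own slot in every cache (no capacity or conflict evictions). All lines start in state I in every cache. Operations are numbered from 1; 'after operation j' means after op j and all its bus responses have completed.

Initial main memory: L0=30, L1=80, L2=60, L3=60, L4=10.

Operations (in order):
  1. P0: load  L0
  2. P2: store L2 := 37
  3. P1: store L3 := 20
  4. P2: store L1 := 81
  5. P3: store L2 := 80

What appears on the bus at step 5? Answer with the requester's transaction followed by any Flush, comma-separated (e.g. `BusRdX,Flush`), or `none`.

[1] P0: load  L0 | P0:E(30), P1:I, P2:I, P3:I | bus: BusRd
[2] P2: store L2 := 37 | P0:I, P1:I, P2:M(37), P3:I | bus: BusRdX
[3] P1: store L3 := 20 | P0:I, P1:M(20), P2:I, P3:I | bus: BusRdX
[4] P2: store L1 := 81 | P0:I, P1:I, P2:M(81), P3:I | bus: BusRdX
[5] P3: store L2 := 80 | P0:I, P1:I, P2:I, P3:M(80) | bus: BusRdX,Flush

bus = BusRdX,Flush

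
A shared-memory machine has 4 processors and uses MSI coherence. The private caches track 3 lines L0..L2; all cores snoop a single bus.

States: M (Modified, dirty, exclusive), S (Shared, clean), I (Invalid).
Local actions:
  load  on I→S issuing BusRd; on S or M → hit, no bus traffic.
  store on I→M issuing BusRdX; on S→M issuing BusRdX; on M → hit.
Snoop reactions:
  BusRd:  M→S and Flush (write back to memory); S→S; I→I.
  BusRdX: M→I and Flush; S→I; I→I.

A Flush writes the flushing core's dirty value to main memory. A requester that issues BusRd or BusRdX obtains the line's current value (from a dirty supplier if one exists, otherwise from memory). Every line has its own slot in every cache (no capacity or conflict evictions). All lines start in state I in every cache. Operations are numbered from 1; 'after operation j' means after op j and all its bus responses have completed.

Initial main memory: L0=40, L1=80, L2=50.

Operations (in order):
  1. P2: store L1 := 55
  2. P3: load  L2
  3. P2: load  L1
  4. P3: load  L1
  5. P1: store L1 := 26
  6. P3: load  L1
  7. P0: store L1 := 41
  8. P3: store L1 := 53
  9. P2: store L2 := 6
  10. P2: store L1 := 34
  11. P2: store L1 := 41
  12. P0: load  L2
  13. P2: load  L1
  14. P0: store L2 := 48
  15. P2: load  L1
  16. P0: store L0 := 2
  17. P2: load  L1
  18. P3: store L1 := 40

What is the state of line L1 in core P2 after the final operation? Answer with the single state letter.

  op1 P2: store L1 := 55 → I/I/M/I on L1; bus BusRdX; mem=80
  op2 P3: load  L2 → I/I/I/S on L2; bus BusRd; mem=50
  op3 P2: load  L1 → I/I/M/I on L1; bus (none); mem=80
  op4 P3: load  L1 → I/I/S/S on L1; bus BusRd Flush; mem=55
  op5 P1: store L1 := 26 → I/M/I/I on L1; bus BusRdX; mem=55
  op6 P3: load  L1 → I/S/I/S on L1; bus BusRd Flush; mem=26
  op7 P0: store L1 := 41 → M/I/I/I on L1; bus BusRdX; mem=26
  op8 P3: store L1 := 53 → I/I/I/M on L1; bus BusRdX Flush; mem=41
  op9 P2: store L2 := 6 → I/I/M/I on L2; bus BusRdX; mem=50
  op10 P2: store L1 := 34 → I/I/M/I on L1; bus BusRdX Flush; mem=53
  op11 P2: store L1 := 41 → I/I/M/I on L1; bus (none); mem=53
  op12 P0: load  L2 → S/I/S/I on L2; bus BusRd Flush; mem=6
  op13 P2: load  L1 → I/I/M/I on L1; bus (none); mem=53
  op14 P0: store L2 := 48 → M/I/I/I on L2; bus BusRdX; mem=6
  op15 P2: load  L1 → I/I/M/I on L1; bus (none); mem=53
  op16 P0: store L0 := 2 → M/I/I/I on L0; bus BusRdX; mem=40
  op17 P2: load  L1 → I/I/M/I on L1; bus (none); mem=53
  op18 P3: store L1 := 40 → I/I/I/M on L1; bus BusRdX Flush; mem=41

state = I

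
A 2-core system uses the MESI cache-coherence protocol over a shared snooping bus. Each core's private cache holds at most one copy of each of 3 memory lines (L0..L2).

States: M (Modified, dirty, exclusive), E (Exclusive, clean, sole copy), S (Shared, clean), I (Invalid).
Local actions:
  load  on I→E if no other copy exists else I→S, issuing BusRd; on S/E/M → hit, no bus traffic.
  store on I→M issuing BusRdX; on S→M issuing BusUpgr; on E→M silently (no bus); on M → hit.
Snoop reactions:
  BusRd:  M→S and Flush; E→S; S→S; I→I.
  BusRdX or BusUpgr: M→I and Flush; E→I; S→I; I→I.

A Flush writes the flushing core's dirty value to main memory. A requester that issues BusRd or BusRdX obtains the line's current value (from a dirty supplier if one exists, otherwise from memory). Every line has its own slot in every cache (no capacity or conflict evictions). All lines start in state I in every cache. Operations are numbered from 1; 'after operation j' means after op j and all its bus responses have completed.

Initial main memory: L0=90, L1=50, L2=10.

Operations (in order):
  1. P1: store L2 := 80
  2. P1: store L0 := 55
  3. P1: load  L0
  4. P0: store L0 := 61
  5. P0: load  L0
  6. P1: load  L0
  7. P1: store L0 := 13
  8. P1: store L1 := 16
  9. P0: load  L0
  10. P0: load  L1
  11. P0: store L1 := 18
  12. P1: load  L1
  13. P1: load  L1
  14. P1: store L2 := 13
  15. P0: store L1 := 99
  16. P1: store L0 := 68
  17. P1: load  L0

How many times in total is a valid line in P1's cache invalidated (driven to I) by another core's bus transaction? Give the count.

invalidations = 3

[1] P1: store L2 := 80 | P0:I, P1:M(80) | bus: BusRdX
[2] P1: store L0 := 55 | P0:I, P1:M(55) | bus: BusRdX
[3] P1: load  L0 | P0:I, P1:M(55) | bus: none
[4] P0: store L0 := 61 | P0:M(61), P1:I | bus: BusRdX,Flush
[5] P0: load  L0 | P0:M(61), P1:I | bus: none
[6] P1: load  L0 | P0:S(61), P1:S(61) | bus: BusRd,Flush
[7] P1: store L0 := 13 | P0:I, P1:M(13) | bus: BusUpgr
[8] P1: store L1 := 16 | P0:I, P1:M(16) | bus: BusRdX
[9] P0: load  L0 | P0:S(13), P1:S(13) | bus: BusRd,Flush
[10] P0: load  L1 | P0:S(16), P1:S(16) | bus: BusRd,Flush
[11] P0: store L1 := 18 | P0:M(18), P1:I | bus: BusUpgr
[12] P1: load  L1 | P0:S(18), P1:S(18) | bus: BusRd,Flush
[13] P1: load  L1 | P0:S(18), P1:S(18) | bus: none
[14] P1: store L2 := 13 | P0:I, P1:M(13) | bus: none
[15] P0: store L1 := 99 | P0:M(99), P1:I | bus: BusUpgr
[16] P1: store L0 := 68 | P0:I, P1:M(68) | bus: BusUpgr
[17] P1: load  L0 | P0:I, P1:M(68) | bus: none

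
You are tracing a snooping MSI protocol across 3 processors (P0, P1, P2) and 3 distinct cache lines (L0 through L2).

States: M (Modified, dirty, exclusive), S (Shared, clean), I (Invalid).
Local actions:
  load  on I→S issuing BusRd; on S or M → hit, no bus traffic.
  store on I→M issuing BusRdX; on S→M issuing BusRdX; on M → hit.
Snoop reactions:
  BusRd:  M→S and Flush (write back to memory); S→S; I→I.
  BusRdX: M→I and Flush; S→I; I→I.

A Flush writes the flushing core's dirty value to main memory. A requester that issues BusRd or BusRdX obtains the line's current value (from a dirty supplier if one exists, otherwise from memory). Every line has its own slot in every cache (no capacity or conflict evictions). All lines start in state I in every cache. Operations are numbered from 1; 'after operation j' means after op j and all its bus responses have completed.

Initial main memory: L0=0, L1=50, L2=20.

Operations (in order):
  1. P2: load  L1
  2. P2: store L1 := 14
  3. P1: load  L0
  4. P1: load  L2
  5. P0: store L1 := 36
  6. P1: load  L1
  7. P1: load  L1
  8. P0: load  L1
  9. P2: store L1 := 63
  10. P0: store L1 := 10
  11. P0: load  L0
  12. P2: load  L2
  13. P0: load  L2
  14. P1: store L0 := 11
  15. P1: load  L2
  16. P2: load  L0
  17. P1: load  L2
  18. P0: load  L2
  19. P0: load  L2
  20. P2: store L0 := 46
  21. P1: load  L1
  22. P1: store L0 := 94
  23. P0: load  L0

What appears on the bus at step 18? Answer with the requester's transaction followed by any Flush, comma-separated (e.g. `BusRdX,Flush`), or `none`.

[1] P2: load  L1 | P0:I, P1:I, P2:S(50) | bus: BusRd
[2] P2: store L1 := 14 | P0:I, P1:I, P2:M(14) | bus: BusRdX
[3] P1: load  L0 | P0:I, P1:S(0), P2:I | bus: BusRd
[4] P1: load  L2 | P0:I, P1:S(20), P2:I | bus: BusRd
[5] P0: store L1 := 36 | P0:M(36), P1:I, P2:I | bus: BusRdX,Flush
[6] P1: load  L1 | P0:S(36), P1:S(36), P2:I | bus: BusRd,Flush
[7] P1: load  L1 | P0:S(36), P1:S(36), P2:I | bus: none
[8] P0: load  L1 | P0:S(36), P1:S(36), P2:I | bus: none
[9] P2: store L1 := 63 | P0:I, P1:I, P2:M(63) | bus: BusRdX
[10] P0: store L1 := 10 | P0:M(10), P1:I, P2:I | bus: BusRdX,Flush
[11] P0: load  L0 | P0:S(0), P1:S(0), P2:I | bus: BusRd
[12] P2: load  L2 | P0:I, P1:S(20), P2:S(20) | bus: BusRd
[13] P0: load  L2 | P0:S(20), P1:S(20), P2:S(20) | bus: BusRd
[14] P1: store L0 := 11 | P0:I, P1:M(11), P2:I | bus: BusRdX
[15] P1: load  L2 | P0:S(20), P1:S(20), P2:S(20) | bus: none
[16] P2: load  L0 | P0:I, P1:S(11), P2:S(11) | bus: BusRd,Flush
[17] P1: load  L2 | P0:S(20), P1:S(20), P2:S(20) | bus: none
[18] P0: load  L2 | P0:S(20), P1:S(20), P2:S(20) | bus: none
[19] P0: load  L2 | P0:S(20), P1:S(20), P2:S(20) | bus: none
[20] P2: store L0 := 46 | P0:I, P1:I, P2:M(46) | bus: BusRdX
[21] P1: load  L1 | P0:S(10), P1:S(10), P2:I | bus: BusRd,Flush
[22] P1: store L0 := 94 | P0:I, P1:M(94), P2:I | bus: BusRdX,Flush
[23] P0: load  L0 | P0:S(94), P1:S(94), P2:I | bus: BusRd,Flush

bus = none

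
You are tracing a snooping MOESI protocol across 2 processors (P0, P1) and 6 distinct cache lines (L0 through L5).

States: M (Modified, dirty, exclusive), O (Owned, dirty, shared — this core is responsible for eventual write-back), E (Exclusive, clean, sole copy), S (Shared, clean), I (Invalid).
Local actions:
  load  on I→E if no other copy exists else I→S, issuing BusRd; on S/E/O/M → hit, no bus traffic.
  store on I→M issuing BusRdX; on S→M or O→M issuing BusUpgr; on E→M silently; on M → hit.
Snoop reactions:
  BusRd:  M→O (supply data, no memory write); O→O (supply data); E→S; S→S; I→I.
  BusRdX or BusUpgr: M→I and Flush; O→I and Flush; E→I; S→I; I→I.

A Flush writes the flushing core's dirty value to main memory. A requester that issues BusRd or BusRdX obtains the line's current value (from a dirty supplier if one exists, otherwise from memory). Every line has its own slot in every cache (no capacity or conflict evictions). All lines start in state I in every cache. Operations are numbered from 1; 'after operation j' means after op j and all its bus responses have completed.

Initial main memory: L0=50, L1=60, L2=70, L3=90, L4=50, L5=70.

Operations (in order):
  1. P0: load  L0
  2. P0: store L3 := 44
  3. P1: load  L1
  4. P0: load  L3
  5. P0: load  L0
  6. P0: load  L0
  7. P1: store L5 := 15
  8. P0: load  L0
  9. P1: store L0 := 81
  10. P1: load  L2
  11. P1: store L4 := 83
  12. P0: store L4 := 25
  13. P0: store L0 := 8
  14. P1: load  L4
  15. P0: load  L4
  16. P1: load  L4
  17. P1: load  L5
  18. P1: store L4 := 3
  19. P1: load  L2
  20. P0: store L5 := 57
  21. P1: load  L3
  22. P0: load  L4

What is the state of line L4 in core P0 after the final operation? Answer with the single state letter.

step 1: P0: load  L0  ⟶  EI  (L0)  txn=BusRd  M[L0]=50
step 2: P0: store L3 := 44  ⟶  MI  (L3)  txn=BusRdX  M[L3]=90
step 3: P1: load  L1  ⟶  IE  (L1)  txn=BusRd  M[L1]=60
step 4: P0: load  L3  ⟶  MI  (L3)  txn=∅  M[L3]=90
step 5: P0: load  L0  ⟶  EI  (L0)  txn=∅  M[L0]=50
step 6: P0: load  L0  ⟶  EI  (L0)  txn=∅  M[L0]=50
step 7: P1: store L5 := 15  ⟶  IM  (L5)  txn=BusRdX  M[L5]=70
step 8: P0: load  L0  ⟶  EI  (L0)  txn=∅  M[L0]=50
step 9: P1: store L0 := 81  ⟶  IM  (L0)  txn=BusRdX  M[L0]=50
step 10: P1: load  L2  ⟶  IE  (L2)  txn=BusRd  M[L2]=70
step 11: P1: store L4 := 83  ⟶  IM  (L4)  txn=BusRdX  M[L4]=50
step 12: P0: store L4 := 25  ⟶  MI  (L4)  txn=BusRdX+Flush  M[L4]=83
step 13: P0: store L0 := 8  ⟶  MI  (L0)  txn=BusRdX+Flush  M[L0]=81
step 14: P1: load  L4  ⟶  OS  (L4)  txn=BusRd  M[L4]=83
step 15: P0: load  L4  ⟶  OS  (L4)  txn=∅  M[L4]=83
step 16: P1: load  L4  ⟶  OS  (L4)  txn=∅  M[L4]=83
step 17: P1: load  L5  ⟶  IM  (L5)  txn=∅  M[L5]=70
step 18: P1: store L4 := 3  ⟶  IM  (L4)  txn=BusUpgr+Flush  M[L4]=25
step 19: P1: load  L2  ⟶  IE  (L2)  txn=∅  M[L2]=70
step 20: P0: store L5 := 57  ⟶  MI  (L5)  txn=BusRdX+Flush  M[L5]=15
step 21: P1: load  L3  ⟶  OS  (L3)  txn=BusRd  M[L3]=90
step 22: P0: load  L4  ⟶  SO  (L4)  txn=BusRd  M[L4]=25

state = S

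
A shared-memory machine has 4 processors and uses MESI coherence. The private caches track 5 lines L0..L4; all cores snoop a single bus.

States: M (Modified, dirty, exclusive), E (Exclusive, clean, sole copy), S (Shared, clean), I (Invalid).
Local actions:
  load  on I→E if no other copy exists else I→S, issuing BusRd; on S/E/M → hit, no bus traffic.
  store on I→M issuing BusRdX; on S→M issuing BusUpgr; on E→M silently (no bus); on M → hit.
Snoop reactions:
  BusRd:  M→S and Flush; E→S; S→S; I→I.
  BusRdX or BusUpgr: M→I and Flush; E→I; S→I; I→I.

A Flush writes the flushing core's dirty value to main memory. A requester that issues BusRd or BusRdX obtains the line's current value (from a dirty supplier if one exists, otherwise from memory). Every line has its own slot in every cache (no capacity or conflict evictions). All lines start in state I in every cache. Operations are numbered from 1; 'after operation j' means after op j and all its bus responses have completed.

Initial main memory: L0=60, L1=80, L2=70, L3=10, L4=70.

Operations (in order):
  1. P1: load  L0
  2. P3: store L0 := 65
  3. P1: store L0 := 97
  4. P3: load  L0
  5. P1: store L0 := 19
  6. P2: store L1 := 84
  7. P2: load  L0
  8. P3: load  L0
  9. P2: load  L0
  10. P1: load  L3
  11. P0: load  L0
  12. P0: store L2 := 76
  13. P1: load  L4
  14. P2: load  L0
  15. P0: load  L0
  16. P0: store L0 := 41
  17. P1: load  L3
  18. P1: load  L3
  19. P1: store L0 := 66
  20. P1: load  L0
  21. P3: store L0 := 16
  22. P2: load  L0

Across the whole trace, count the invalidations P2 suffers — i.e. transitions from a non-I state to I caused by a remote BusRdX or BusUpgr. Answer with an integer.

invalidations = 1

1. P1: load  L0  bus=[BusRd]  L0: P0=I P1=E P2=I P3=I  mem[L0]=60
2. P3: store L0 := 65  bus=[BusRdX]  L0: P0=I P1=I P2=I P3=M  mem[L0]=60
3. P1: store L0 := 97  bus=[BusRdX,Flush]  L0: P0=I P1=M P2=I P3=I  mem[L0]=65
4. P3: load  L0  bus=[BusRd,Flush]  L0: P0=I P1=S P2=I P3=S  mem[L0]=97
5. P1: store L0 := 19  bus=[BusUpgr]  L0: P0=I P1=M P2=I P3=I  mem[L0]=97
6. P2: store L1 := 84  bus=[BusRdX]  L1: P0=I P1=I P2=M P3=I  mem[L1]=80
7. P2: load  L0  bus=[BusRd,Flush]  L0: P0=I P1=S P2=S P3=I  mem[L0]=19
8. P3: load  L0  bus=[BusRd]  L0: P0=I P1=S P2=S P3=S  mem[L0]=19
9. P2: load  L0  bus=[-]  L0: P0=I P1=S P2=S P3=S  mem[L0]=19
10. P1: load  L3  bus=[BusRd]  L3: P0=I P1=E P2=I P3=I  mem[L3]=10
11. P0: load  L0  bus=[BusRd]  L0: P0=S P1=S P2=S P3=S  mem[L0]=19
12. P0: store L2 := 76  bus=[BusRdX]  L2: P0=M P1=I P2=I P3=I  mem[L2]=70
13. P1: load  L4  bus=[BusRd]  L4: P0=I P1=E P2=I P3=I  mem[L4]=70
14. P2: load  L0  bus=[-]  L0: P0=S P1=S P2=S P3=S  mem[L0]=19
15. P0: load  L0  bus=[-]  L0: P0=S P1=S P2=S P3=S  mem[L0]=19
16. P0: store L0 := 41  bus=[BusUpgr]  L0: P0=M P1=I P2=I P3=I  mem[L0]=19
17. P1: load  L3  bus=[-]  L3: P0=I P1=E P2=I P3=I  mem[L3]=10
18. P1: load  L3  bus=[-]  L3: P0=I P1=E P2=I P3=I  mem[L3]=10
19. P1: store L0 := 66  bus=[BusRdX,Flush]  L0: P0=I P1=M P2=I P3=I  mem[L0]=41
20. P1: load  L0  bus=[-]  L0: P0=I P1=M P2=I P3=I  mem[L0]=41
21. P3: store L0 := 16  bus=[BusRdX,Flush]  L0: P0=I P1=I P2=I P3=M  mem[L0]=66
22. P2: load  L0  bus=[BusRd,Flush]  L0: P0=I P1=I P2=S P3=S  mem[L0]=16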